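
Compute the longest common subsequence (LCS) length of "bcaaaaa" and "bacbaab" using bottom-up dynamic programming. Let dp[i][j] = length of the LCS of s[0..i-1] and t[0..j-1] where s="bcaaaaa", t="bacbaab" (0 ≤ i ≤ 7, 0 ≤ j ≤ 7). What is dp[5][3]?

2

   ''  b  a  c  b  a  a  b
''  0  0  0  0  0  0  0  0
 b  0  1  1  1  1  1  1  1
 c  0  1  1  2  2  2  2  2
 a  0  1  2  2  2  3  3  3
 a  0  1  2  2  2  3  4  4
 a  0  1  2  2  2  3  4  4
 a  0  1  2  2  2  3  4  4
 a  0  1  2  2  2  3  4  4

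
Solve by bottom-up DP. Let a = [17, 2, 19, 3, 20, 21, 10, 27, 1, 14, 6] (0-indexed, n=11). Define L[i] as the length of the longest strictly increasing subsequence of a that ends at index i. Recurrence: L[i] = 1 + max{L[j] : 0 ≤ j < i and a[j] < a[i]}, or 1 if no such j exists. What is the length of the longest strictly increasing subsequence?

5

   i    0    1    2    3    4    5    6    7    8    9   10
a[i]   17    2   19    3   20   21   10   27    1   14    6
L[i]    1    1    2    2    3    4    3    5    1    4    3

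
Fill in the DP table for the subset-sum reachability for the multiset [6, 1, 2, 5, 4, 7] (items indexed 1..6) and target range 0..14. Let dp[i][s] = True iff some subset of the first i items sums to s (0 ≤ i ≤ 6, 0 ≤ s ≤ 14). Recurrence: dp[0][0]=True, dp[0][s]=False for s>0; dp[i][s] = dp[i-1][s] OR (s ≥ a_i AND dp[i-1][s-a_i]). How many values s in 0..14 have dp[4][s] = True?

i\s   0   1   2   3   4   5   6   7   8   9  10  11  12  13  14
  0   T   F   F   F   F   F   F   F   F   F   F   F   F   F   F
  1   T   F   F   F   F   F   T   F   F   F   F   F   F   F   F
  2   T   T   F   F   F   F   T   T   F   F   F   F   F   F   F
  3   T   T   T   T   F   F   T   T   T   T   F   F   F   F   F
  4   T   T   T   T   F   T   T   T   T   T   F   T   T   T   T
  5   T   T   T   T   T   T   T   T   T   T   T   T   T   T   T
  6   T   T   T   T   T   T   T   T   T   T   T   T   T   T   T

13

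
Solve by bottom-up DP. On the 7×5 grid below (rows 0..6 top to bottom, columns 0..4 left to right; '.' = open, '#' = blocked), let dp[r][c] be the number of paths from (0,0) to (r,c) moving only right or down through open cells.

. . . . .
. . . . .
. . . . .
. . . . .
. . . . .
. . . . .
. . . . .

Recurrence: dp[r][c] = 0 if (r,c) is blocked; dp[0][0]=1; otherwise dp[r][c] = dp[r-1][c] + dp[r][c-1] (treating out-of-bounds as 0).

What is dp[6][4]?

210

r\c   0   1   2   3   4
  0   1   1   1   1   1
  1   1   2   3   4   5
  2   1   3   6  10  15
  3   1   4  10  20  35
  4   1   5  15  35  70
  5   1   6  21  56 126
  6   1   7  28  84 210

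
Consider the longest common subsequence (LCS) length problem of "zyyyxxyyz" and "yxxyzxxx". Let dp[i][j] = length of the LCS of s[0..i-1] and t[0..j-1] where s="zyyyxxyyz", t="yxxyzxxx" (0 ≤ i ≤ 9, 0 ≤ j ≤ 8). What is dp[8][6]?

4

   ''  y  x  x  y  z  x  x  x
''  0  0  0  0  0  0  0  0  0
 z  0  0  0  0  0  1  1  1  1
 y  0  1  1  1  1  1  1  1  1
 y  0  1  1  1  2  2  2  2  2
 y  0  1  1  1  2  2  2  2  2
 x  0  1  2  2  2  2  3  3  3
 x  0  1  2  3  3  3  3  4  4
 y  0  1  2  3  4  4  4  4  4
 y  0  1  2  3  4  4  4  4  4
 z  0  1  2  3  4  5  5  5  5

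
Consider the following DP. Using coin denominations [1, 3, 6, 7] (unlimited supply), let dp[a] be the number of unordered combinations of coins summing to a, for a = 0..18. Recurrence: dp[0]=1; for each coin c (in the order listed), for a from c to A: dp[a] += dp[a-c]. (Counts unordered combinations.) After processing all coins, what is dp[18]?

after  coin     0     1     2     3     4     5     6     7     8     9    10    11    12    13    14    15    16    17    18
          1     1     1     1     1     1     1     1     1     1     1     1     1     1     1     1     1     1     1     1
          3     1     1     1     2     2     2     3     3     3     4     4     4     5     5     5     6     6     6     7
          6     1     1     1     2     2     2     4     4     4     6     6     6     9     9     9    12    12    12    16
          7     1     1     1     2     2     2     4     5     5     7     8     8    11    13    14    17    19    20    24

24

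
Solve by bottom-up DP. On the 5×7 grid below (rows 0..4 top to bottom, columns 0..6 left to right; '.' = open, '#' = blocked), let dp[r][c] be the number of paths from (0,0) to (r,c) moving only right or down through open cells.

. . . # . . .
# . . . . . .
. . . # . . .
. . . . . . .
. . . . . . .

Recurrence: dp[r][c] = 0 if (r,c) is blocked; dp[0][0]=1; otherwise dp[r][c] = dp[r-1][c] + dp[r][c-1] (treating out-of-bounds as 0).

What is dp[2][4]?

r\c   0   1   2   3   4   5   6
  0   1   1   1   0   0   0   0
  1   0   1   2   2   2   2   2
  2   0   1   3   0   2   4   6
  3   0   1   4   4   6  10  16
  4   0   1   5   9  15  25  41

2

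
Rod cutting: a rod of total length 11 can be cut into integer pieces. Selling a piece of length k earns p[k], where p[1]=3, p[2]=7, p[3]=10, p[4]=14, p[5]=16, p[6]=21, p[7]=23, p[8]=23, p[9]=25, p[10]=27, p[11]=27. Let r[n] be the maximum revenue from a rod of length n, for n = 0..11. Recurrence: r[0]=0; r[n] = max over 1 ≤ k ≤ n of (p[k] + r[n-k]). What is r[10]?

35

   n    0    1    2    3    4    5    6    7    8    9   10   11
r[n]    0    3    7   10   14   17   21   24   28   31   35   38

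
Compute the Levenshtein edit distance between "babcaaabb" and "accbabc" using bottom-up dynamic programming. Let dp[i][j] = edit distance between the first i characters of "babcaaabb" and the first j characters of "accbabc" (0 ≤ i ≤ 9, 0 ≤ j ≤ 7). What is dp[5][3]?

   ''  a  c  c  b  a  b  c
''  0  1  2  3  4  5  6  7
 b  1  1  2  3  3  4  5  6
 a  2  1  2  3  4  3  4  5
 b  3  2  2  3  3  4  3  4
 c  4  3  2  2  3  4  4  3
 a  5  4  3  3  3  3  4  4
 a  6  5  4  4  4  3  4  5
 a  7  6  5  5  5  4  4  5
 b  8  7  6  6  5  5  4  5
 b  9  8  7  7  6  6  5  5

3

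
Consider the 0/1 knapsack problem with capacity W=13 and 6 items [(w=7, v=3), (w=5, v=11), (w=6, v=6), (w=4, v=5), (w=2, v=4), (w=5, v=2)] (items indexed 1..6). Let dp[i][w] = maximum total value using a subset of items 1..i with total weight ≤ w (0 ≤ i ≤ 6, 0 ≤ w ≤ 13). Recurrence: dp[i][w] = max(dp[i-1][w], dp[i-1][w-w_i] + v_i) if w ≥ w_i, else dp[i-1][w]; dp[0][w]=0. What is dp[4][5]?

11

i\w   0   1   2   3   4   5   6   7   8   9  10  11  12  13
  0   0   0   0   0   0   0   0   0   0   0   0   0   0   0
  1   0   0   0   0   0   0   0   3   3   3   3   3   3   3
  2   0   0   0   0   0  11  11  11  11  11  11  11  14  14
  3   0   0   0   0   0  11  11  11  11  11  11  17  17  17
  4   0   0   0   0   5  11  11  11  11  16  16  17  17  17
  5   0   0   4   4   5  11  11  15  15  16  16  20  20  21
  6   0   0   4   4   5  11  11  15  15  16  16  20  20  21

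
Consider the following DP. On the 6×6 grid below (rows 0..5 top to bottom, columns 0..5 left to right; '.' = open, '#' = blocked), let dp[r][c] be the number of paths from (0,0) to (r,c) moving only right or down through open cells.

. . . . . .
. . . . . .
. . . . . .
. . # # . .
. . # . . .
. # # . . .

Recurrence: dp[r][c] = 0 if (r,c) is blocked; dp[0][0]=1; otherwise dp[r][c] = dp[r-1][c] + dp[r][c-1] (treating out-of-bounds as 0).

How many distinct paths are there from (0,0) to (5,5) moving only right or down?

r\c   0   1   2   3   4   5
  0   1   1   1   1   1   1
  1   1   2   3   4   5   6
  2   1   3   6  10  15  21
  3   1   4   0   0  15  36
  4   1   5   0   0  15  51
  5   1   0   0   0  15  66

66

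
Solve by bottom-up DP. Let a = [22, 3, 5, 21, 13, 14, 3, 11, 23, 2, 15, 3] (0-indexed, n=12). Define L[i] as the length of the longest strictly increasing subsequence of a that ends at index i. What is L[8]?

   i    0    1    2    3    4    5    6    7    8    9   10   11
a[i]   22    3    5   21   13   14    3   11   23    2   15    3
L[i]    1    1    2    3    3    4    1    3    5    1    5    2

5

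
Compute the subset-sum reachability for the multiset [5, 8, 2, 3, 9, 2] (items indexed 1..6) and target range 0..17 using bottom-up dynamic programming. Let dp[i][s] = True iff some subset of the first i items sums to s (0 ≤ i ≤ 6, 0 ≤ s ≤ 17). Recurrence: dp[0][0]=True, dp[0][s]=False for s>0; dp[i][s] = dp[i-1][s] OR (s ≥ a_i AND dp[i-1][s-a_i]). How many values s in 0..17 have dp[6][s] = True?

i\s   0   1   2   3   4   5   6   7   8   9  10  11  12  13  14  15  16  17
  0   T   F   F   F   F   F   F   F   F   F   F   F   F   F   F   F   F   F
  1   T   F   F   F   F   T   F   F   F   F   F   F   F   F   F   F   F   F
  2   T   F   F   F   F   T   F   F   T   F   F   F   F   T   F   F   F   F
  3   T   F   T   F   F   T   F   T   T   F   T   F   F   T   F   T   F   F
  4   T   F   T   T   F   T   F   T   T   F   T   T   F   T   F   T   T   F
  5   T   F   T   T   F   T   F   T   T   T   T   T   T   T   T   T   T   T
  6   T   F   T   T   T   T   F   T   T   T   T   T   T   T   T   T   T   T

16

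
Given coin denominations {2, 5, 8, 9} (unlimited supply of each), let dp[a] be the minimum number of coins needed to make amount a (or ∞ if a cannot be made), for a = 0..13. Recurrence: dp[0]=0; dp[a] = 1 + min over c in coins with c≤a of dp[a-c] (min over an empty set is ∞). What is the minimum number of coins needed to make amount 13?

2

 a  0  1  2  3  4  5  6  7  8  9 10 11 12 13
dp  0  -  1  -  2  1  3  2  1  1  2  2  3  2
(- denotes ∞ / unreachable)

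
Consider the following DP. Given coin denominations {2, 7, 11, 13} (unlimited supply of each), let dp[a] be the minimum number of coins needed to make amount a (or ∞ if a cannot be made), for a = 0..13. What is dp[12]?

6

 a  0  1  2  3  4  5  6  7  8  9 10 11 12 13
dp  0  -  1  -  2  -  3  1  4  2  5  1  6  1
(- denotes ∞ / unreachable)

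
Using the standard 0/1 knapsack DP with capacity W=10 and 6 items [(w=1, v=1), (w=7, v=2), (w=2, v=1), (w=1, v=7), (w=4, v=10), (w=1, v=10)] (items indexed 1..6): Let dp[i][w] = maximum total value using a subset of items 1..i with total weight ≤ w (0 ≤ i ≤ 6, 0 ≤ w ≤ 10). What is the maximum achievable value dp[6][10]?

29

i\w   0   1   2   3   4   5   6   7   8   9  10
  0   0   0   0   0   0   0   0   0   0   0   0
  1   0   1   1   1   1   1   1   1   1   1   1
  2   0   1   1   1   1   1   1   2   3   3   3
  3   0   1   1   2   2   2   2   2   3   3   4
  4   0   7   8   8   9   9   9   9   9  10  10
  5   0   7   8   8  10  17  18  18  19  19  19
  6   0  10  17  18  18  20  27  28  28  29  29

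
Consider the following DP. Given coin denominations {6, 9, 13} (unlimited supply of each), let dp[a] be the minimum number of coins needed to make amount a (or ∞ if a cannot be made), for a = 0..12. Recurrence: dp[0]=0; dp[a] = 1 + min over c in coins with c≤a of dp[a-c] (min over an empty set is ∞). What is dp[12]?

2

 a  0  1  2  3  4  5  6  7  8  9 10 11 12
dp  0  -  -  -  -  -  1  -  -  1  -  -  2
(- denotes ∞ / unreachable)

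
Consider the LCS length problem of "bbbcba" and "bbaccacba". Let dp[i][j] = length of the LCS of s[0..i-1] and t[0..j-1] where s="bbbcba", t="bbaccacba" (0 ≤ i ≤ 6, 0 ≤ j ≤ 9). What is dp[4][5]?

3

   ''  b  b  a  c  c  a  c  b  a
''  0  0  0  0  0  0  0  0  0  0
 b  0  1  1  1  1  1  1  1  1  1
 b  0  1  2  2  2  2  2  2  2  2
 b  0  1  2  2  2  2  2  2  3  3
 c  0  1  2  2  3  3  3  3  3  3
 b  0  1  2  2  3  3  3  3  4  4
 a  0  1  2  3  3  3  4  4  4  5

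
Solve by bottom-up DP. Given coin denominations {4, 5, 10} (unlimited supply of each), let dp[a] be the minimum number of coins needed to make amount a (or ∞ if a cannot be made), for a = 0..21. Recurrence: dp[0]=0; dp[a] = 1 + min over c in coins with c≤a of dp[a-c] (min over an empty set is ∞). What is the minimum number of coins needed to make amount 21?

 a  0  1  2  3  4  5  6  7  8  9 10 11 12 13 14 15 16 17 18 19 20 21
dp  0  -  -  -  1  1  -  -  2  2  1  -  3  3  2  2  4  4  3  3  2  5
(- denotes ∞ / unreachable)

5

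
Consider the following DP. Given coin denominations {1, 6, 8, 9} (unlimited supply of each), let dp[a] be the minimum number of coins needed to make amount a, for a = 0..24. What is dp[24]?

3

 a  0  1  2  3  4  5  6  7  8  9 10 11 12 13 14 15 16 17 18 19 20 21 22 23 24
dp  0  1  2  3  4  5  1  2  1  1  2  3  2  3  2  2  2  2  2  3  3  3  3  3  3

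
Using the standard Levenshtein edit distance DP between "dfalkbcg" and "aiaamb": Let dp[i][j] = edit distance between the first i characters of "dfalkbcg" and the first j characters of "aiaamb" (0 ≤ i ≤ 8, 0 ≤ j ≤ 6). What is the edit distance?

   ''  a  i  a  a  m  b
''  0  1  2  3  4  5  6
 d  1  1  2  3  4  5  6
 f  2  2  2  3  4  5  6
 a  3  2  3  2  3  4  5
 l  4  3  3  3  3  4  5
 k  5  4  4  4  4  4  5
 b  6  5  5  5  5  5  4
 c  7  6  6  6  6  6  5
 g  8  7  7  7  7  7  6

6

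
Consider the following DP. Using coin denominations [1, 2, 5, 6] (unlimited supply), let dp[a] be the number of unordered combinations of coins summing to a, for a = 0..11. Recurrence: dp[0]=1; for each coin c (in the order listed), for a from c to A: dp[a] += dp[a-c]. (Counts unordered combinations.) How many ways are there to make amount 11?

after  coin     0     1     2     3     4     5     6     7     8     9    10    11
          1     1     1     1     1     1     1     1     1     1     1     1     1
          2     1     1     2     2     3     3     4     4     5     5     6     6
          5     1     1     2     2     3     4     5     6     7     8    10    11
          6     1     1     2     2     3     4     6     7     9    10    13    15

15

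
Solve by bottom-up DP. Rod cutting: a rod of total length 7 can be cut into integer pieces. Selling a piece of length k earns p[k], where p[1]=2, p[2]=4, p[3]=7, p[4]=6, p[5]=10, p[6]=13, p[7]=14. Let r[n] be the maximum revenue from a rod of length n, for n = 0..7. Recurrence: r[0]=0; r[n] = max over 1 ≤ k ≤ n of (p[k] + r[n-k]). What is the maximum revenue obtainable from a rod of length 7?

   n    0    1    2    3    4    5    6    7
r[n]    0    2    4    7    9   11   14   16

16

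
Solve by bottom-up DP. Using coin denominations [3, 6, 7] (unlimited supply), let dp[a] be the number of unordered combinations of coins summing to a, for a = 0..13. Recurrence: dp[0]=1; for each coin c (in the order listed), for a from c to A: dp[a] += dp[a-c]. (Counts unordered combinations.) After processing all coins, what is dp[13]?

2

after  coin     0     1     2     3     4     5     6     7     8     9    10    11    12    13
          3     1     0     0     1     0     0     1     0     0     1     0     0     1     0
          6     1     0     0     1     0     0     2     0     0     2     0     0     3     0
          7     1     0     0     1     0     0     2     1     0     2     1     0     3     2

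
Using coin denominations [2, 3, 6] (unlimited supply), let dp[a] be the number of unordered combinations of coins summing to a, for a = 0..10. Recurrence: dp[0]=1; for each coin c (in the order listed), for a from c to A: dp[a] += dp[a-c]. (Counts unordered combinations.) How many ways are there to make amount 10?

3

after  coin     0     1     2     3     4     5     6     7     8     9    10
          2     1     0     1     0     1     0     1     0     1     0     1
          3     1     0     1     1     1     1     2     1     2     2     2
          6     1     0     1     1     1     1     3     1     3     3     3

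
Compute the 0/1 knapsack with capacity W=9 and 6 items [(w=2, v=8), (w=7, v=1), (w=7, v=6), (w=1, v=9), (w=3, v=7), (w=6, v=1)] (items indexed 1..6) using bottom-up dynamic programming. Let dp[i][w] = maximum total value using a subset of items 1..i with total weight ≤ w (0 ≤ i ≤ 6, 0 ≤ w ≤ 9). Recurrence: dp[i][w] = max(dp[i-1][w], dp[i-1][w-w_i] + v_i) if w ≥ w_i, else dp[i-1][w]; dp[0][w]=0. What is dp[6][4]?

17

i\w   0   1   2   3   4   5   6   7   8   9
  0   0   0   0   0   0   0   0   0   0   0
  1   0   0   8   8   8   8   8   8   8   8
  2   0   0   8   8   8   8   8   8   8   9
  3   0   0   8   8   8   8   8   8   8  14
  4   0   9   9  17  17  17  17  17  17  17
  5   0   9   9  17  17  17  24  24  24  24
  6   0   9   9  17  17  17  24  24  24  24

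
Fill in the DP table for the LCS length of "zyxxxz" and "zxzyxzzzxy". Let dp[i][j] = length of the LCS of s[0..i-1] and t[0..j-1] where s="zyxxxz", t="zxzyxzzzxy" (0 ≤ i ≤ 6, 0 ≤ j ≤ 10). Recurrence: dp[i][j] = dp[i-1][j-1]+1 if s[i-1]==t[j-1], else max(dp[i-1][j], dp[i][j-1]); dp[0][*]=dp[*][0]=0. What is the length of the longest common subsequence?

4

   ''  z  x  z  y  x  z  z  z  x  y
''  0  0  0  0  0  0  0  0  0  0  0
 z  0  1  1  1  1  1  1  1  1  1  1
 y  0  1  1  1  2  2  2  2  2  2  2
 x  0  1  2  2  2  3  3  3  3  3  3
 x  0  1  2  2  2  3  3  3  3  4  4
 x  0  1  2  2  2  3  3  3  3  4  4
 z  0  1  2  3  3  3  4  4  4  4  4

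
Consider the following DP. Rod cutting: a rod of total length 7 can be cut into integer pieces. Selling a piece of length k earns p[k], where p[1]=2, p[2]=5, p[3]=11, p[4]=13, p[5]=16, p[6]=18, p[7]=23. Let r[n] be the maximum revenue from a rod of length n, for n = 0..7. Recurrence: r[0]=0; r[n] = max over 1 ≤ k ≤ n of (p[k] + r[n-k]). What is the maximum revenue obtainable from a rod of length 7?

   n    0    1    2    3    4    5    6    7
r[n]    0    2    5   11   13   16   22   24

24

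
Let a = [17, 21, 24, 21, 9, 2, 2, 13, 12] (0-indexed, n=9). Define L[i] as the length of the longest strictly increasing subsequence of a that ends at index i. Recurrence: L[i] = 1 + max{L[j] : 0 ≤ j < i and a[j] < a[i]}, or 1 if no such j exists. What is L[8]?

   i    0    1    2    3    4    5    6    7    8
a[i]   17   21   24   21    9    2    2   13   12
L[i]    1    2    3    2    1    1    1    2    2

2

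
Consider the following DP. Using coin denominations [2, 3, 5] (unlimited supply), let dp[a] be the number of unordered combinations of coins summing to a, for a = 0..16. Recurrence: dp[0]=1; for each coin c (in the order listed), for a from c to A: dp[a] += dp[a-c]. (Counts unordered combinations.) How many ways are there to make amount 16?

after  coin     0     1     2     3     4     5     6     7     8     9    10    11    12    13    14    15    16
          2     1     0     1     0     1     0     1     0     1     0     1     0     1     0     1     0     1
          3     1     0     1     1     1     1     2     1     2     2     2     2     3     2     3     3     3
          5     1     0     1     1     1     2     2     2     3     3     4     4     5     5     6     7     7

7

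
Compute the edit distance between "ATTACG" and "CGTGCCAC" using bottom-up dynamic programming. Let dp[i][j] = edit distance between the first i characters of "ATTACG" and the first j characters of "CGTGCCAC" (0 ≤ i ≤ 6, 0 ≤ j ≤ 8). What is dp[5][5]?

3

   ''  C  G  T  G  C  C  A  C
''  0  1  2  3  4  5  6  7  8
 A  1  1  2  3  4  5  6  6  7
 T  2  2  2  2  3  4  5  6  7
 T  3  3  3  2  3  4  5  6  7
 A  4  4  4  3  3  4  5  5  6
 C  5  4  5  4  4  3  4  5  5
 G  6  5  4  5  4  4  4  5  6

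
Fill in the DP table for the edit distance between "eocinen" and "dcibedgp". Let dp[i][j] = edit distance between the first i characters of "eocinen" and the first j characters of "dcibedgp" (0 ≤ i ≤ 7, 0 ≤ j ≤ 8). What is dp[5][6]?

5

   ''  d  c  i  b  e  d  g  p
''  0  1  2  3  4  5  6  7  8
 e  1  1  2  3  4  4  5  6  7
 o  2  2  2  3  4  5  5  6  7
 c  3  3  2  3  4  5  6  6  7
 i  4  4  3  2  3  4  5  6  7
 n  5  5  4  3  3  4  5  6  7
 e  6  6  5  4  4  3  4  5  6
 n  7  7  6  5  5  4  4  5  6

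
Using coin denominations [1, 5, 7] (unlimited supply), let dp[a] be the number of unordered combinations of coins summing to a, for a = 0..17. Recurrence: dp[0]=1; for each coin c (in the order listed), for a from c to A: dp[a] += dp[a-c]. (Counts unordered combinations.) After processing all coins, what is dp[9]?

after  coin     0     1     2     3     4     5     6     7     8     9    10    11    12    13    14    15    16    17
          1     1     1     1     1     1     1     1     1     1     1     1     1     1     1     1     1     1     1
          5     1     1     1     1     1     2     2     2     2     2     3     3     3     3     3     4     4     4
          7     1     1     1     1     1     2     2     3     3     3     4     4     5     5     6     7     7     8

3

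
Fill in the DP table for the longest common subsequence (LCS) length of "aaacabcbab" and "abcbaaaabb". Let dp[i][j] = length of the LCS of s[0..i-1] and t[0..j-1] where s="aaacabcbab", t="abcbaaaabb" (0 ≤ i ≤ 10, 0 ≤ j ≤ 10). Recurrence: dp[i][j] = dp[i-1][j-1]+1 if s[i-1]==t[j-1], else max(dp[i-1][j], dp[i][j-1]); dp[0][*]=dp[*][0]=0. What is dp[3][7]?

   ''  a  b  c  b  a  a  a  a  b  b
''  0  0  0  0  0  0  0  0  0  0  0
 a  0  1  1  1  1  1  1  1  1  1  1
 a  0  1  1  1  1  2  2  2  2  2  2
 a  0  1  1  1  1  2  3  3  3  3  3
 c  0  1  1  2  2  2  3  3  3  3  3
 a  0  1  1  2  2  3  3  4  4  4  4
 b  0  1  2  2  3  3  3  4  4  5  5
 c  0  1  2  3  3  3  3  4  4  5  5
 b  0  1  2  3  4  4  4  4  4  5  6
 a  0  1  2  3  4  5  5  5  5  5  6
 b  0  1  2  3  4  5  5  5  5  6  6

3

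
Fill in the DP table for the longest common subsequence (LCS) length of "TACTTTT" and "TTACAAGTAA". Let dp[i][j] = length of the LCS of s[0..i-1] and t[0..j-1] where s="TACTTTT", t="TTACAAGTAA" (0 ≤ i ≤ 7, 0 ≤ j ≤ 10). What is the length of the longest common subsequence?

   ''  T  T  A  C  A  A  G  T  A  A
''  0  0  0  0  0  0  0  0  0  0  0
 T  0  1  1  1  1  1  1  1  1  1  1
 A  0  1  1  2  2  2  2  2  2  2  2
 C  0  1  1  2  3  3  3  3  3  3  3
 T  0  1  2  2  3  3  3  3  4  4  4
 T  0  1  2  2  3  3  3  3  4  4  4
 T  0  1  2  2  3  3  3  3  4  4  4
 T  0  1  2  2  3  3  3  3  4  4  4

4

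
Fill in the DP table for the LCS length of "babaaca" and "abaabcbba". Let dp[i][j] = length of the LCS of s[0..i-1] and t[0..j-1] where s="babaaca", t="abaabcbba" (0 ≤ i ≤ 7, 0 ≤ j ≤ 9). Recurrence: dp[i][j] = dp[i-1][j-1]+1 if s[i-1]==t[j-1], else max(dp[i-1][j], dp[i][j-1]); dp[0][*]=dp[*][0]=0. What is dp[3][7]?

   ''  a  b  a  a  b  c  b  b  a
''  0  0  0  0  0  0  0  0  0  0
 b  0  0  1  1  1  1  1  1  1  1
 a  0  1  1  2  2  2  2  2  2  2
 b  0  1  2  2  2  3  3  3  3  3
 a  0  1  2  3  3  3  3  3  3  4
 a  0  1  2  3  4  4  4  4  4  4
 c  0  1  2  3  4  4  5  5  5  5
 a  0  1  2  3  4  4  5  5  5  6

3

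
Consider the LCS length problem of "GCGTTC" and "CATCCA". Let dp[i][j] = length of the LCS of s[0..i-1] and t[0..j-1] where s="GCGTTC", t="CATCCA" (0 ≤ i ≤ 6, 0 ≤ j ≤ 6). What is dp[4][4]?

2

   ''  C  A  T  C  C  A
''  0  0  0  0  0  0  0
 G  0  0  0  0  0  0  0
 C  0  1  1  1  1  1  1
 G  0  1  1  1  1  1  1
 T  0  1  1  2  2  2  2
 T  0  1  1  2  2  2  2
 C  0  1  1  2  3  3  3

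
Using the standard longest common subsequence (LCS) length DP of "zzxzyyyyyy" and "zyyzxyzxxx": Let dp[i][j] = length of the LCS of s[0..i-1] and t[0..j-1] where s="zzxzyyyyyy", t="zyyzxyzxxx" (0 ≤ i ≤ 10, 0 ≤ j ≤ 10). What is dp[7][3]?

3

   ''  z  y  y  z  x  y  z  x  x  x
''  0  0  0  0  0  0  0  0  0  0  0
 z  0  1  1  1  1  1  1  1  1  1  1
 z  0  1  1  1  2  2  2  2  2  2  2
 x  0  1  1  1  2  3  3  3  3  3  3
 z  0  1  1  1  2  3  3  4  4  4  4
 y  0  1  2  2  2  3  4  4  4  4  4
 y  0  1  2  3  3  3  4  4  4  4  4
 y  0  1  2  3  3  3  4  4  4  4  4
 y  0  1  2  3  3  3  4  4  4  4  4
 y  0  1  2  3  3  3  4  4  4  4  4
 y  0  1  2  3  3  3  4  4  4  4  4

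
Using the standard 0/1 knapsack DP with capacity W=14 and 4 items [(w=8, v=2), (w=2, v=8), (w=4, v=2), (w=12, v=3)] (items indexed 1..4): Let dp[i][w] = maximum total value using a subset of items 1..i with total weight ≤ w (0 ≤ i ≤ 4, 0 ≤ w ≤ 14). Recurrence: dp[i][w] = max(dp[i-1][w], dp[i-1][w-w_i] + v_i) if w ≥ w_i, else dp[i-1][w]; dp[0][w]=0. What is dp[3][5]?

i\w   0   1   2   3   4   5   6   7   8   9  10  11  12  13  14
  0   0   0   0   0   0   0   0   0   0   0   0   0   0   0   0
  1   0   0   0   0   0   0   0   0   2   2   2   2   2   2   2
  2   0   0   8   8   8   8   8   8   8   8  10  10  10  10  10
  3   0   0   8   8   8   8  10  10  10  10  10  10  10  10  12
  4   0   0   8   8   8   8  10  10  10  10  10  10  10  10  12

8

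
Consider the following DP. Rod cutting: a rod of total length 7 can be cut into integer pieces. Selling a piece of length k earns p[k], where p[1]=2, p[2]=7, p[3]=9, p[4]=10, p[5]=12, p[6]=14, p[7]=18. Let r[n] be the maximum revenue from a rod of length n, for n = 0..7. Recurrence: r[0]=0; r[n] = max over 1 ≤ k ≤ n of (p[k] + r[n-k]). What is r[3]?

9

   n    0    1    2    3    4    5    6    7
r[n]    0    2    7    9   14   16   21   23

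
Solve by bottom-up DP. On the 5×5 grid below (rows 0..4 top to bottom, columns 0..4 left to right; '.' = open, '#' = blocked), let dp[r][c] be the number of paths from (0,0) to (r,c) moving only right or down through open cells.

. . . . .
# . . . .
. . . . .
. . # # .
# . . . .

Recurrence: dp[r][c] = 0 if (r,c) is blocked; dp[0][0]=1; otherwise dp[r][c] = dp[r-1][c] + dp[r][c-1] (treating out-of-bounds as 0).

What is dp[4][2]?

1

r\c   0   1   2   3   4
  0   1   1   1   1   1
  1   0   1   2   3   4
  2   0   1   3   6  10
  3   0   1   0   0  10
  4   0   1   1   1  11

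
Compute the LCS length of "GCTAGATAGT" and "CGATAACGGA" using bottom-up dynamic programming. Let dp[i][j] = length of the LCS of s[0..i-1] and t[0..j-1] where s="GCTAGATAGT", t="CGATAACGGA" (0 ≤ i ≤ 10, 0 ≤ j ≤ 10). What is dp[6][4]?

3

   ''  C  G  A  T  A  A  C  G  G  A
''  0  0  0  0  0  0  0  0  0  0  0
 G  0  0  1  1  1  1  1  1  1  1  1
 C  0  1  1  1  1  1  1  2  2  2  2
 T  0  1  1  1  2  2  2  2  2  2  2
 A  0  1  1  2  2  3  3  3  3  3  3
 G  0  1  2  2  2  3  3  3  4  4  4
 A  0  1  2  3  3  3  4  4  4  4  5
 T  0  1  2  3  4  4  4  4  4  4  5
 A  0  1  2  3  4  5  5  5  5  5  5
 G  0  1  2  3  4  5  5  5  6  6  6
 T  0  1  2  3  4  5  5  5  6  6  6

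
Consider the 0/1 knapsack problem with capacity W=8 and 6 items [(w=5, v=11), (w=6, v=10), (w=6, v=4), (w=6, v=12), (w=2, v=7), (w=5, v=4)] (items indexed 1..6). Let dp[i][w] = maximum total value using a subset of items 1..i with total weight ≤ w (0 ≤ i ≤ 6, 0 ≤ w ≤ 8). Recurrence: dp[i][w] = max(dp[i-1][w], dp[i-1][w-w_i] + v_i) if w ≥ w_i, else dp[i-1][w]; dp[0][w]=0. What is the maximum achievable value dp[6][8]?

i\w   0   1   2   3   4   5   6   7   8
  0   0   0   0   0   0   0   0   0   0
  1   0   0   0   0   0  11  11  11  11
  2   0   0   0   0   0  11  11  11  11
  3   0   0   0   0   0  11  11  11  11
  4   0   0   0   0   0  11  12  12  12
  5   0   0   7   7   7  11  12  18  19
  6   0   0   7   7   7  11  12  18  19

19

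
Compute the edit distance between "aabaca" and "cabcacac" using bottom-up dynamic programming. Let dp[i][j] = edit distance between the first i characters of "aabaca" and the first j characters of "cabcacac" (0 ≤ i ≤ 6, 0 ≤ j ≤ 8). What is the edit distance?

   ''  c  a  b  c  a  c  a  c
''  0  1  2  3  4  5  6  7  8
 a  1  1  1  2  3  4  5  6  7
 a  2  2  1  2  3  3  4  5  6
 b  3  3  2  1  2  3  4  5  6
 a  4  4  3  2  2  2  3  4  5
 c  5  4  4  3  2  3  2  3  4
 a  6  5  4  4  3  2  3  2  3

3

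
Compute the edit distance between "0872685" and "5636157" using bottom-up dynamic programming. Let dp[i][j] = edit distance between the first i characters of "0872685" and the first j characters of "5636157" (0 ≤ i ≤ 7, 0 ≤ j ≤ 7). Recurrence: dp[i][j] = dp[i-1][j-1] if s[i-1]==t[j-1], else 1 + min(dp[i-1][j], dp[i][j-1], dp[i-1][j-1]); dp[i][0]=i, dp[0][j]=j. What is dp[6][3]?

5

   ''  5  6  3  6  1  5  7
''  0  1  2  3  4  5  6  7
 0  1  1  2  3  4  5  6  7
 8  2  2  2  3  4  5  6  7
 7  3  3  3  3  4  5  6  6
 2  4  4  4  4  4  5  6  7
 6  5  5  4  5  4  5  6  7
 8  6  6  5  5  5  5  6  7
 5  7  6  6  6  6  6  5  6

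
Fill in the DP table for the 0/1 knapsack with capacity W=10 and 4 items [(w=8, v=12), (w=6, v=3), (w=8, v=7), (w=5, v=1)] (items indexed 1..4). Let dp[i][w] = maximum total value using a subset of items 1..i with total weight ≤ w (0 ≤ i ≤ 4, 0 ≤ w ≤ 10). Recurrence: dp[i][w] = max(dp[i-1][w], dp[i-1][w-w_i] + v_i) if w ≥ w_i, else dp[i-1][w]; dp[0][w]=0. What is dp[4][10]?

i\w   0   1   2   3   4   5   6   7   8   9  10
  0   0   0   0   0   0   0   0   0   0   0   0
  1   0   0   0   0   0   0   0   0  12  12  12
  2   0   0   0   0   0   0   3   3  12  12  12
  3   0   0   0   0   0   0   3   3  12  12  12
  4   0   0   0   0   0   1   3   3  12  12  12

12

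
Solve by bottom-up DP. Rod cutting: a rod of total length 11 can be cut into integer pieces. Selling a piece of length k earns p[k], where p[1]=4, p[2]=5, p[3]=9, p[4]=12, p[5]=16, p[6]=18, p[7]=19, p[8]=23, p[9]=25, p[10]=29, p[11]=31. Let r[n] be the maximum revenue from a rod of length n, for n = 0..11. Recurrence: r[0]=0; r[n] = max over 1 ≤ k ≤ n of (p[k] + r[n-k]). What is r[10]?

40

   n    0    1    2    3    4    5    6    7    8    9   10   11
r[n]    0    4    8   12   16   20   24   28   32   36   40   44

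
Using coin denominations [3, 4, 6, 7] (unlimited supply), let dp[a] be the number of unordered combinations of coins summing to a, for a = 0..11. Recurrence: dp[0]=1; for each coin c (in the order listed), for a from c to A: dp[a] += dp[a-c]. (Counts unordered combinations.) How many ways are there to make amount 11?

after  coin     0     1     2     3     4     5     6     7     8     9    10    11
          3     1     0     0     1     0     0     1     0     0     1     0     0
          4     1     0     0     1     1     0     1     1     1     1     1     1
          6     1     0     0     1     1     0     2     1     1     2     2     1
          7     1     0     0     1     1     0     2     2     1     2     3     2

2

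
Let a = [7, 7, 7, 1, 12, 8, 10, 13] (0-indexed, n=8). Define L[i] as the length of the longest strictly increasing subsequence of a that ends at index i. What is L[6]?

   i    0    1    2    3    4    5    6    7
a[i]    7    7    7    1   12    8   10   13
L[i]    1    1    1    1    2    2    3    4

3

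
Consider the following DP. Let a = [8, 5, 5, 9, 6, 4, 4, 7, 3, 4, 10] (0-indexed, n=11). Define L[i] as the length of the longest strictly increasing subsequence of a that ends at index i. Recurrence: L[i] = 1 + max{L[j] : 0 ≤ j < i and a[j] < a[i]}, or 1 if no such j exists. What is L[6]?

   i    0    1    2    3    4    5    6    7    8    9   10
a[i]    8    5    5    9    6    4    4    7    3    4   10
L[i]    1    1    1    2    2    1    1    3    1    2    4

1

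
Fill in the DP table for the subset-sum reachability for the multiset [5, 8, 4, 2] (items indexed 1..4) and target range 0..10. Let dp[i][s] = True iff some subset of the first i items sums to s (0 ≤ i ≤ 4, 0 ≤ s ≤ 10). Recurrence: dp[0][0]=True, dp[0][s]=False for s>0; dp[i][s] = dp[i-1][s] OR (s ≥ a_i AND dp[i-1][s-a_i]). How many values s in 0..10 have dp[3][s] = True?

5

i\s   0   1   2   3   4   5   6   7   8   9  10
  0   T   F   F   F   F   F   F   F   F   F   F
  1   T   F   F   F   F   T   F   F   F   F   F
  2   T   F   F   F   F   T   F   F   T   F   F
  3   T   F   F   F   T   T   F   F   T   T   F
  4   T   F   T   F   T   T   T   T   T   T   T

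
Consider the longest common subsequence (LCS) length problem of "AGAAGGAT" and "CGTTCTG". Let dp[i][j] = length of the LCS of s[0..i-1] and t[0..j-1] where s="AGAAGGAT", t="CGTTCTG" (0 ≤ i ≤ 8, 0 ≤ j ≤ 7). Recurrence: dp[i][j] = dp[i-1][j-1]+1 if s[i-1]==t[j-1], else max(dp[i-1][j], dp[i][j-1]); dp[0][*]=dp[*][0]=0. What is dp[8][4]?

2

   ''  C  G  T  T  C  T  G
''  0  0  0  0  0  0  0  0
 A  0  0  0  0  0  0  0  0
 G  0  0  1  1  1  1  1  1
 A  0  0  1  1  1  1  1  1
 A  0  0  1  1  1  1  1  1
 G  0  0  1  1  1  1  1  2
 G  0  0  1  1  1  1  1  2
 A  0  0  1  1  1  1  1  2
 T  0  0  1  2  2  2  2  2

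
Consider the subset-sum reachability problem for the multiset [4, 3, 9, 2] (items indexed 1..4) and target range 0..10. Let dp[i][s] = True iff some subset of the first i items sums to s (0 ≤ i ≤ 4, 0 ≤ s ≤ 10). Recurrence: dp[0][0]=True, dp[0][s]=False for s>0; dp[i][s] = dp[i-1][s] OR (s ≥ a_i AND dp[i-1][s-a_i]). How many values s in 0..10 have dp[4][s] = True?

8

i\s   0   1   2   3   4   5   6   7   8   9  10
  0   T   F   F   F   F   F   F   F   F   F   F
  1   T   F   F   F   T   F   F   F   F   F   F
  2   T   F   F   T   T   F   F   T   F   F   F
  3   T   F   F   T   T   F   F   T   F   T   F
  4   T   F   T   T   T   T   T   T   F   T   F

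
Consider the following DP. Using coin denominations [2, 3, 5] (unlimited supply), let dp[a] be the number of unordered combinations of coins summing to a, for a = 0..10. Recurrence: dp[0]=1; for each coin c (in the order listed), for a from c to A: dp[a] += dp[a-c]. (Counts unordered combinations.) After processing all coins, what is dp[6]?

2

after  coin     0     1     2     3     4     5     6     7     8     9    10
          2     1     0     1     0     1     0     1     0     1     0     1
          3     1     0     1     1     1     1     2     1     2     2     2
          5     1     0     1     1     1     2     2     2     3     3     4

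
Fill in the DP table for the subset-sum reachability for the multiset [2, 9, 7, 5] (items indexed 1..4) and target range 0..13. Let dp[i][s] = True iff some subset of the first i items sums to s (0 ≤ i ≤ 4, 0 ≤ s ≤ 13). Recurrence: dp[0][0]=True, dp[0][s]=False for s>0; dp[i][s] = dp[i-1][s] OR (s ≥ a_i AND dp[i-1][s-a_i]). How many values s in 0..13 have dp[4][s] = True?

7

i\s   0   1   2   3   4   5   6   7   8   9  10  11  12  13
  0   T   F   F   F   F   F   F   F   F   F   F   F   F   F
  1   T   F   T   F   F   F   F   F   F   F   F   F   F   F
  2   T   F   T   F   F   F   F   F   F   T   F   T   F   F
  3   T   F   T   F   F   F   F   T   F   T   F   T   F   F
  4   T   F   T   F   F   T   F   T   F   T   F   T   T   F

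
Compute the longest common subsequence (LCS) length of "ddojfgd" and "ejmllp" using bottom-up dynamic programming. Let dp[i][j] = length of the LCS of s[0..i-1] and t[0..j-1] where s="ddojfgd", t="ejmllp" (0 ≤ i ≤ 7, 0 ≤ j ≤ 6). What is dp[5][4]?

1

   ''  e  j  m  l  l  p
''  0  0  0  0  0  0  0
 d  0  0  0  0  0  0  0
 d  0  0  0  0  0  0  0
 o  0  0  0  0  0  0  0
 j  0  0  1  1  1  1  1
 f  0  0  1  1  1  1  1
 g  0  0  1  1  1  1  1
 d  0  0  1  1  1  1  1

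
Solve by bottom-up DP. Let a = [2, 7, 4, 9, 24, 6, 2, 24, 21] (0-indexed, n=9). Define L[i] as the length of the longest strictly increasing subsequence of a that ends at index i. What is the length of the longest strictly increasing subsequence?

4

   i    0    1    2    3    4    5    6    7    8
a[i]    2    7    4    9   24    6    2   24   21
L[i]    1    2    2    3    4    3    1    4    4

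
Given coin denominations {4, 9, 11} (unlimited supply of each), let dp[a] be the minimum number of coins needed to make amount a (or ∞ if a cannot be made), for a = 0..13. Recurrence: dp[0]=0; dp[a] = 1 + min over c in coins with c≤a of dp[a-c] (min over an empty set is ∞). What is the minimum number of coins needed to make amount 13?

 a  0  1  2  3  4  5  6  7  8  9 10 11 12 13
dp  0  -  -  -  1  -  -  -  2  1  -  1  3  2
(- denotes ∞ / unreachable)

2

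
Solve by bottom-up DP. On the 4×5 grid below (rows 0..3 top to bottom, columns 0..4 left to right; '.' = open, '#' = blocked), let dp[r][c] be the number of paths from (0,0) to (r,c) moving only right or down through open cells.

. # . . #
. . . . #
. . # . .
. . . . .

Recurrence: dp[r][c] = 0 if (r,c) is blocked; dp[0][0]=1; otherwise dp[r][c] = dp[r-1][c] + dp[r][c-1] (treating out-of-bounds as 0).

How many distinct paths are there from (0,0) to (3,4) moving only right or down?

r\c   0   1   2   3   4
  0   1   0   0   0   0
  1   1   1   1   1   0
  2   1   2   0   1   1
  3   1   3   3   4   5

5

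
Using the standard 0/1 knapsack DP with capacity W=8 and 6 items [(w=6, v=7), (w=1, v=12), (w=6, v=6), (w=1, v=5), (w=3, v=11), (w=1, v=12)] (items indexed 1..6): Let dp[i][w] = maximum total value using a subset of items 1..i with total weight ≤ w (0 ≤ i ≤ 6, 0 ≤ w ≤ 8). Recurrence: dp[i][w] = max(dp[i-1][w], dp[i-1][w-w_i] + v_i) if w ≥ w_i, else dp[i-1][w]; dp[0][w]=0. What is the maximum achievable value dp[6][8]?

40

i\w   0   1   2   3   4   5   6   7   8
  0   0   0   0   0   0   0   0   0   0
  1   0   0   0   0   0   0   7   7   7
  2   0  12  12  12  12  12  12  19  19
  3   0  12  12  12  12  12  12  19  19
  4   0  12  17  17  17  17  17  19  24
  5   0  12  17  17  23  28  28  28  28
  6   0  12  24  29  29  35  40  40  40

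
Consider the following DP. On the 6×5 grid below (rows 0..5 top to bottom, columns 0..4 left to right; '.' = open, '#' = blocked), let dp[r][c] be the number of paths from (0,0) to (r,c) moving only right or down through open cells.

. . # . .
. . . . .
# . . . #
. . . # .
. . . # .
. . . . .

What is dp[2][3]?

6

r\c   0   1   2   3   4
  0   1   1   0   0   0
  1   1   2   2   2   2
  2   0   2   4   6   0
  3   0   2   6   0   0
  4   0   2   8   0   0
  5   0   2  10  10  10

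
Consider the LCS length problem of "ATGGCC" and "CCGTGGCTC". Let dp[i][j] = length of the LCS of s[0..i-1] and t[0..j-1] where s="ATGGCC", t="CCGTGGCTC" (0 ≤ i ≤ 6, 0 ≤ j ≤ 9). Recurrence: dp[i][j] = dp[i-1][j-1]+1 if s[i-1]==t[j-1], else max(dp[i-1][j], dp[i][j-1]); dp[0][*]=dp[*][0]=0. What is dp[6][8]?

   ''  C  C  G  T  G  G  C  T  C
''  0  0  0  0  0  0  0  0  0  0
 A  0  0  0  0  0  0  0  0  0  0
 T  0  0  0  0  1  1  1  1  1  1
 G  0  0  0  1  1  2  2  2  2  2
 G  0  0  0  1  1  2  3  3  3  3
 C  0  1  1  1  1  2  3  4  4  4
 C  0  1  2  2  2  2  3  4  4  5

4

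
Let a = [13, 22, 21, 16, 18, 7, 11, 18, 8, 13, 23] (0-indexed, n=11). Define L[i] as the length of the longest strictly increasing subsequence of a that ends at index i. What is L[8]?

2

   i    0    1    2    3    4    5    6    7    8    9   10
a[i]   13   22   21   16   18    7   11   18    8   13   23
L[i]    1    2    2    2    3    1    2    3    2    3    4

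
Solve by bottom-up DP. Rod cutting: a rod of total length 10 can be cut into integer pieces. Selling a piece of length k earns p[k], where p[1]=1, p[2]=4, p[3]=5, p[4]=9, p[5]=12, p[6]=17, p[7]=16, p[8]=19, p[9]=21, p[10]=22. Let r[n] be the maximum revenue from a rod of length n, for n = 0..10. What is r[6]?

   n    0    1    2    3    4    5    6    7    8    9   10
r[n]    0    1    4    5    9   12   17   18   21   22   26

17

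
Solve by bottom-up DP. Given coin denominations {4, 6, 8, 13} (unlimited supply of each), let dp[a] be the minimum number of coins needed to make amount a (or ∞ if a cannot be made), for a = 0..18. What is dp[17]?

 a  0  1  2  3  4  5  6  7  8  9 10 11 12 13 14 15 16 17 18
dp  0  -  -  -  1  -  1  -  1  -  2  -  2  1  2  -  2  2  3
(- denotes ∞ / unreachable)

2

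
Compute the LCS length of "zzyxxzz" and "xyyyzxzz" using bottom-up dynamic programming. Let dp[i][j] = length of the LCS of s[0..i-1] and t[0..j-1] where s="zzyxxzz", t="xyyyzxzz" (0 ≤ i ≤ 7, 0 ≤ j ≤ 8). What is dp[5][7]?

2

   ''  x  y  y  y  z  x  z  z
''  0  0  0  0  0  0  0  0  0
 z  0  0  0  0  0  1  1  1  1
 z  0  0  0  0  0  1  1  2  2
 y  0  0  1  1  1  1  1  2  2
 x  0  1  1  1  1  1  2  2  2
 x  0  1  1  1  1  1  2  2  2
 z  0  1  1  1  1  2  2  3  3
 z  0  1  1  1  1  2  2  3  4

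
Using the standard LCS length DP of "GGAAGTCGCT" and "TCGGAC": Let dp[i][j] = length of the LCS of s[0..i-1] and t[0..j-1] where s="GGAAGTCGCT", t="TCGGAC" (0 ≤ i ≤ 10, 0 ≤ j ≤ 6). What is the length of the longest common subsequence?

4

   ''  T  C  G  G  A  C
''  0  0  0  0  0  0  0
 G  0  0  0  1  1  1  1
 G  0  0  0  1  2  2  2
 A  0  0  0  1  2  3  3
 A  0  0  0  1  2  3  3
 G  0  0  0  1  2  3  3
 T  0  1  1  1  2  3  3
 C  0  1  2  2  2  3  4
 G  0  1  2  3  3  3  4
 C  0  1  2  3  3  3  4
 T  0  1  2  3  3  3  4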